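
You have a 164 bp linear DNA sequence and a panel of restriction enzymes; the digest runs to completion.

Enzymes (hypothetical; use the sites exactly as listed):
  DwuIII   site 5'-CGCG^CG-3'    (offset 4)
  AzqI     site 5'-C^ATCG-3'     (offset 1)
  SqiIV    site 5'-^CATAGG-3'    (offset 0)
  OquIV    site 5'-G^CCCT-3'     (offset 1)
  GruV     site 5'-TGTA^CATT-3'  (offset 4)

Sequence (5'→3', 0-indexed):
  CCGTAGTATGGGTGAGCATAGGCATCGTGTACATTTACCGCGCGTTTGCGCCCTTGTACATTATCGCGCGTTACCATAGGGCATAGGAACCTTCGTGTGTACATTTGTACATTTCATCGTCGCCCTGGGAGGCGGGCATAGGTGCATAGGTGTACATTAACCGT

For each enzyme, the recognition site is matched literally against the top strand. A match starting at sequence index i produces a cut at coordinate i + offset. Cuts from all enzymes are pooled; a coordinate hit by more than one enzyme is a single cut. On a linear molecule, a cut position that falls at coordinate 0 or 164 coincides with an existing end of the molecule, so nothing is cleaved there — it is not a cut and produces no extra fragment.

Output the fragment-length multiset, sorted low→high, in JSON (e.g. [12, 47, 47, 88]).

[6,6,7,7,7,8,8,8,8,8,10,10,10,11,14,16,20]

Per-enzyme occurrences:
  DwuIII (CGCGCG, off=4): starts [38, 64] → cuts [42, 68]
  AzqI (CATCG, off=1): starts [22, 114] → cuts [23, 115]
  SqiIV (CATAGG, off=0): starts [16, 74, 81, 136, 144] → cuts [16, 74, 81, 136, 144]
  OquIV (GCCCT, off=1): starts [49, 121] → cuts [50, 122]
  GruV (TGTACATT, off=4): starts [27, 54, 97, 105, 150] → cuts [31, 58, 101, 109, 154]

Pooled cuts: [16, 23, 31, 42, 50, 58, 68, 74, 81, 101, 109, 115, 122, 136, 144, 154]

Fragment lengths:
  [0,16): 16 bp
  [16,23): 7 bp
  [23,31): 8 bp
  [31,42): 11 bp
  [42,50): 8 bp
  [50,58): 8 bp
  [58,68): 10 bp
  [68,74): 6 bp
  [74,81): 7 bp
  [81,101): 20 bp
  [101,109): 8 bp
  [109,115): 6 bp
  [115,122): 7 bp
  [122,136): 14 bp
  [136,144): 8 bp
  [144,154): 10 bp
  [154,164): 10 bp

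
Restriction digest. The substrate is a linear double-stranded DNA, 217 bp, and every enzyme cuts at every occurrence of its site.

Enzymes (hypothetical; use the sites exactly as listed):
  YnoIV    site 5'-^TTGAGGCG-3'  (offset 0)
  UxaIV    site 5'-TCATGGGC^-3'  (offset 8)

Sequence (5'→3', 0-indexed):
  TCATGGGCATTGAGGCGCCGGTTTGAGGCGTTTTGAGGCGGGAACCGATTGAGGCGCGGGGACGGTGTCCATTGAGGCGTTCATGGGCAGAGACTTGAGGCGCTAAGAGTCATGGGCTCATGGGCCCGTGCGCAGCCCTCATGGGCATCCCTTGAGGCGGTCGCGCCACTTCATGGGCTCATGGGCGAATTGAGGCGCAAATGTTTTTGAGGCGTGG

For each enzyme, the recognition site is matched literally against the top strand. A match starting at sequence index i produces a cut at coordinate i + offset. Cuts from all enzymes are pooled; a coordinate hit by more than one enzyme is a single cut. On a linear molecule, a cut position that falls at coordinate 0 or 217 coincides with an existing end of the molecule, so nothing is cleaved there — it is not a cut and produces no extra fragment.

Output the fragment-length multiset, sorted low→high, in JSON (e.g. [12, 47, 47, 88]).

[1,3,5,6,8,8,8,10,11,13,16,17,17,21,23,23,27]

Per-enzyme occurrences:
  YnoIV (TTGAGGCG, off=0): starts [9, 22, 32, 48, 71, 94, 151, 189, 206] → cuts [9, 22, 32, 48, 71, 94, 151, 189, 206]
  UxaIV (TCATGGGC, off=8): starts [0, 80, 109, 117, 138, 170, 178] → cuts [8, 88, 117, 125, 146, 178, 186]

All cut coordinates (distinct, sorted): [8, 9, 22, 32, 48, 71, 88, 94, 117, 125, 146, 151, 178, 186, 189, 206]

Fragment lengths:
  [0,8): 8 bp
  [8,9): 1 bp
  [9,22): 13 bp
  [22,32): 10 bp
  [32,48): 16 bp
  [48,71): 23 bp
  [71,88): 17 bp
  [88,94): 6 bp
  [94,117): 23 bp
  [117,125): 8 bp
  [125,146): 21 bp
  [146,151): 5 bp
  [151,178): 27 bp
  [178,186): 8 bp
  [186,189): 3 bp
  [189,206): 17 bp
  [206,217): 11 bp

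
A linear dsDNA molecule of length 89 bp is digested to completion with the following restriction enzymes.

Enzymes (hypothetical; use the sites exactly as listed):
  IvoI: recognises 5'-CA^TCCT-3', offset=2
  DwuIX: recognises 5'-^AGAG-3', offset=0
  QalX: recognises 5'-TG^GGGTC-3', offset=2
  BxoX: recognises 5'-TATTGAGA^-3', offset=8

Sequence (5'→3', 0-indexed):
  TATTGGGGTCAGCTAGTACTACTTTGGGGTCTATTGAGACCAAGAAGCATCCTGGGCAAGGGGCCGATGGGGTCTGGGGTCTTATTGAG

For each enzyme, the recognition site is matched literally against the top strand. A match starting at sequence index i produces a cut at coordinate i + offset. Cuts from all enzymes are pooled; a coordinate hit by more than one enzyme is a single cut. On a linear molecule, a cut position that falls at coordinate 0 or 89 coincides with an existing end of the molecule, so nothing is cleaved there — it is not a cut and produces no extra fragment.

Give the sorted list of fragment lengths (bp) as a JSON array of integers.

[5,7,10,13,13,20,21]

Per-enzyme occurrences:
  IvoI (CATCCT, off=2): starts [47] → cuts [49]
  DwuIX (AGAG, off=0): no sites
  QalX (TGGGGTC, off=2): starts [3, 24, 67, 74] → cuts [5, 26, 69, 76]
  BxoX (TATTGAGA, off=8): starts [31] → cuts [39]

Pooled cuts: [5, 26, 39, 49, 69, 76]

Fragment lengths:
  [0,5): 5 bp
  [5,26): 21 bp
  [26,39): 13 bp
  [39,49): 10 bp
  [49,69): 20 bp
  [69,76): 7 bp
  [76,89): 13 bp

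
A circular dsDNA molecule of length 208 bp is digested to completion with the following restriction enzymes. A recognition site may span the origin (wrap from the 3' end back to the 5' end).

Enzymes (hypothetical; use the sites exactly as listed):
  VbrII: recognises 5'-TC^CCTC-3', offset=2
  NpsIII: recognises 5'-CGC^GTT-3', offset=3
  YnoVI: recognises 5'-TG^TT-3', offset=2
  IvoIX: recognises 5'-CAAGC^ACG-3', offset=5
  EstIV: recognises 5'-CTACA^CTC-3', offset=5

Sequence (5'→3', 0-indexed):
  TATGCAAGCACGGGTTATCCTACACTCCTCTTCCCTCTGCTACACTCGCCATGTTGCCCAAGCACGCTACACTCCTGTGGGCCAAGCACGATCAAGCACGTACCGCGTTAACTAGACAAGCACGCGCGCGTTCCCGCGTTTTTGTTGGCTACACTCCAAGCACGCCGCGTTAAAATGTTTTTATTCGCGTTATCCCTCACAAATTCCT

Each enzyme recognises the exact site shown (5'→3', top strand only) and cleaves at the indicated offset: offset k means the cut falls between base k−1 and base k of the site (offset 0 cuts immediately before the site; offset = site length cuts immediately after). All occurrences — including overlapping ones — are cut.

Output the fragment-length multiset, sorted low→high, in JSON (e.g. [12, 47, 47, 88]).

[6,7,7,8,8,8,8,9,9,9,9,9,10,10,11,11,15,15,16,23]

Site scan:
  VbrII (TCCCTC, off=2): starts [31, 192] → cuts [33, 194]
  NpsIII (CGCGTT, off=3): starts [103, 126, 134, 165, 185] → cuts [106, 129, 137, 168, 188]
  YnoVI (TGTT, off=2): starts [51, 142, 175] → cuts [53, 144, 177]
  IvoIX (CAAGCACG, off=5): starts [4, 58, 82, 92, 116, 156] → cuts [9, 63, 87, 97, 121, 161]
  EstIV (CTACACTC, off=5): starts [19, 39, 66, 148] → cuts [24, 44, 71, 153]

Pooled cuts: [9, 24, 33, 44, 53, 63, 71, 87, 97, 106, 121, 129, 137, 144, 153, 161, 168, 177, 188, 194]

Fragments:
  9→24: 15 bp
  24→33: 9 bp
  33→44: 11 bp
  44→53: 9 bp
  53→63: 10 bp
  63→71: 8 bp
  71→87: 16 bp
  87→97: 10 bp
  97→106: 9 bp
  106→121: 15 bp
  121→129: 8 bp
  129→137: 8 bp
  137→144: 7 bp
  144→153: 9 bp
  153→161: 8 bp
  161→168: 7 bp
  168→177: 9 bp
  177→188: 11 bp
  188→194: 6 bp
  194→9 (wrap): 208-194+9 = 23 bp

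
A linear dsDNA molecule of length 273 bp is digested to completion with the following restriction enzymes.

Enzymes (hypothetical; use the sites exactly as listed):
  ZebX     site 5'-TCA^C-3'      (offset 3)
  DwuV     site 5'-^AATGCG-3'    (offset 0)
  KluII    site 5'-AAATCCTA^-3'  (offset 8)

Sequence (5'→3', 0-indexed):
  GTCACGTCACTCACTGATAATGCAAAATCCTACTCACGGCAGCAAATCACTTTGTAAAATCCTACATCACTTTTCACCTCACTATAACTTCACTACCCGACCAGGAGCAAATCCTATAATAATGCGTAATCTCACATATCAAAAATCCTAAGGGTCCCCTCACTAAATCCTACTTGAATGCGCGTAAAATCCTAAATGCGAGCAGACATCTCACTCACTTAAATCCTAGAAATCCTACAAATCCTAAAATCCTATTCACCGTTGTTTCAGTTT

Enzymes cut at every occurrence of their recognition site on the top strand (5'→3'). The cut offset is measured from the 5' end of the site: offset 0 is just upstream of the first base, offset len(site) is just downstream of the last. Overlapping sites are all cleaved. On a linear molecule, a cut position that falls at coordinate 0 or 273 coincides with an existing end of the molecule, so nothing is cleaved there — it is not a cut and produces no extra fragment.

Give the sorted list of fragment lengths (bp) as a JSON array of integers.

Per-enzyme occurrences:
  ZebX (TCAC, off=3): starts [1, 6, 10, 33, 46, 66, 73, 78, 89, 131, 159, 210, 214, 255] → cuts [4, 9, 13, 36, 49, 69, 76, 81, 92, 134, 162, 213, 217, 258]
  DwuV (AATGCG, off=0): starts [120, 176, 194] → cuts [120, 176, 194]
  KluII (AAATCCTA, off=8): starts [24, 56, 108, 142, 164, 186, 220, 229, 238, 246] → cuts [32, 64, 116, 150, 172, 194, 228, 237, 246, 254]

All cut coordinates (distinct, sorted): [4, 9, 13, 32, 36, 49, 64, 69, 76, 81, 92, 116, 120, 134, 150, 162, 172, 176, 194, 213, 217, 228, 237, 246, 254, 258]

Fragment lengths:
  [0,4): 4 bp
  [4,9): 5 bp
  [9,13): 4 bp
  [13,32): 19 bp
  [32,36): 4 bp
  [36,49): 13 bp
  [49,64): 15 bp
  [64,69): 5 bp
  [69,76): 7 bp
  [76,81): 5 bp
  [81,92): 11 bp
  [92,116): 24 bp
  [116,120): 4 bp
  [120,134): 14 bp
  [134,150): 16 bp
  [150,162): 12 bp
  [162,172): 10 bp
  [172,176): 4 bp
  [176,194): 18 bp
  [194,213): 19 bp
  [213,217): 4 bp
  [217,228): 11 bp
  [228,237): 9 bp
  [237,246): 9 bp
  [246,254): 8 bp
  [254,258): 4 bp
  [258,273): 15 bp

[4,4,4,4,4,4,4,5,5,5,7,8,9,9,10,11,11,12,13,14,15,15,16,18,19,19,24]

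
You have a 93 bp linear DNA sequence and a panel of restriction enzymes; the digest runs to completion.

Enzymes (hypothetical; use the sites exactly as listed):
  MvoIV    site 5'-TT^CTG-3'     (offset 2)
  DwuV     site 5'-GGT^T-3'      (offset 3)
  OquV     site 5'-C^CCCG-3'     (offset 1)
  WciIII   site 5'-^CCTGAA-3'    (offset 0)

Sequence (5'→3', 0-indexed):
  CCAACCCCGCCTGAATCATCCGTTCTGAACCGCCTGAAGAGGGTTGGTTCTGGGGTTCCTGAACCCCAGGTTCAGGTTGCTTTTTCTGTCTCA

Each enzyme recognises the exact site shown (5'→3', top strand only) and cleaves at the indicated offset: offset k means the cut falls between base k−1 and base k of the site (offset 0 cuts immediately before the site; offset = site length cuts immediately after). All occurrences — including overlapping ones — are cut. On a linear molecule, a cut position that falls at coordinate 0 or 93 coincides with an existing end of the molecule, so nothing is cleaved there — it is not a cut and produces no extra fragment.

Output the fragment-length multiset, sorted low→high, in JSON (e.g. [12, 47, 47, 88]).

[1,1,4,4,5,6,7,8,8,8,12,14,15]

Site scan:
  MvoIV (TTCTG, off=2): starts [22, 47, 83] → cuts [24, 49, 85]
  DwuV (GGTT, off=3): starts [41, 45, 53, 68, 74] → cuts [44, 48, 56, 71, 77]
  OquV (CCCCG, off=1): starts [4] → cuts [5]
  WciIII (CCTGAA, off=0): starts [9, 32, 57] → cuts [9, 32, 57]

All cut coordinates (distinct, sorted): [5, 9, 24, 32, 44, 48, 49, 56, 57, 71, 77, 85]

Fragment lengths:
  [0,5): 5 bp
  [5,9): 4 bp
  [9,24): 15 bp
  [24,32): 8 bp
  [32,44): 12 bp
  [44,48): 4 bp
  [48,49): 1 bp
  [49,56): 7 bp
  [56,57): 1 bp
  [57,71): 14 bp
  [71,77): 6 bp
  [77,85): 8 bp
  [85,93): 8 bp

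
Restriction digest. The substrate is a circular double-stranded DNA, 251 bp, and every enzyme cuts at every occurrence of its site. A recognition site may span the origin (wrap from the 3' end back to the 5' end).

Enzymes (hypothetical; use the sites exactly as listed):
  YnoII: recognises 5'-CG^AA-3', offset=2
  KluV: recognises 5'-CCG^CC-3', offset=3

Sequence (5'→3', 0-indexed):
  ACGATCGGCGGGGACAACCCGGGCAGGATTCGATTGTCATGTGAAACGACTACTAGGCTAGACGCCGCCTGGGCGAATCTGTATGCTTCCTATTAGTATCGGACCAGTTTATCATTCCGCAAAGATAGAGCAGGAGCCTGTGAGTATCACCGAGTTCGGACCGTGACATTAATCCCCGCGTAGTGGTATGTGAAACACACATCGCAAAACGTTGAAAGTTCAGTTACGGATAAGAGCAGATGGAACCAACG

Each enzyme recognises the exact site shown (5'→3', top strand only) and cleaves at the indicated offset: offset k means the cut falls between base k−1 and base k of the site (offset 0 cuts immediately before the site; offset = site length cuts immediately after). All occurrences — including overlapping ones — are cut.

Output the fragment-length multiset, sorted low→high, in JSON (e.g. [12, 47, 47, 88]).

Scan for sites:
  YnoII (CGAA, off=2): starts [73] → cuts [75]
  KluV (CCGCC, off=3): starts [64] → cuts [67]

Pooled cuts: [67, 75]

Fragments:
  67→75: 8 bp
  75→67 (wrap): 251-75+67 = 243 bp

[8,243]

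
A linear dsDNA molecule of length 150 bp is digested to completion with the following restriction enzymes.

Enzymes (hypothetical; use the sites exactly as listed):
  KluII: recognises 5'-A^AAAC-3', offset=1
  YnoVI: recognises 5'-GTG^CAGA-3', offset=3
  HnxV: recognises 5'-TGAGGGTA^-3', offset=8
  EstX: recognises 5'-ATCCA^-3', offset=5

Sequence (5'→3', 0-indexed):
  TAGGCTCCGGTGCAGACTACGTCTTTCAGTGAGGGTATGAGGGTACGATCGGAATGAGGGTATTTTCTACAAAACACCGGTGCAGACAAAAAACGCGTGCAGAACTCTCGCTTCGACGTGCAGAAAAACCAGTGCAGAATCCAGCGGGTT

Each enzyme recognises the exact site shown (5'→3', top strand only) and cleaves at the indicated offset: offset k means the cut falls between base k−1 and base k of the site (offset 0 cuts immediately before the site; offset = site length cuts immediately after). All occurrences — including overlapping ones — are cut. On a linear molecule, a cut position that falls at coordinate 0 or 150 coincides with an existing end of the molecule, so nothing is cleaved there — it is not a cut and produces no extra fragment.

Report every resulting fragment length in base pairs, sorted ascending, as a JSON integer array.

Per-enzyme occurrences:
  KluII (AAAAC, off=1): starts [70, 89, 124] → cuts [71, 90, 125]
  YnoVI (GTGCAGA, off=3): starts [9, 79, 96, 117, 131] → cuts [12, 82, 99, 120, 134]
  HnxV (TGAGGGTA, off=8): starts [29, 37, 54] → cuts [37, 45, 62]
  EstX (ATCCA, off=5): starts [138] → cuts [143]

All cut coordinates (distinct, sorted): [12, 37, 45, 62, 71, 82, 90, 99, 120, 125, 134, 143]

Fragments:
  [0,12): 12 bp
  [12,37): 25 bp
  [37,45): 8 bp
  [45,62): 17 bp
  [62,71): 9 bp
  [71,82): 11 bp
  [82,90): 8 bp
  [90,99): 9 bp
  [99,120): 21 bp
  [120,125): 5 bp
  [125,134): 9 bp
  [134,143): 9 bp
  [143,150): 7 bp

[5,7,8,8,9,9,9,9,11,12,17,21,25]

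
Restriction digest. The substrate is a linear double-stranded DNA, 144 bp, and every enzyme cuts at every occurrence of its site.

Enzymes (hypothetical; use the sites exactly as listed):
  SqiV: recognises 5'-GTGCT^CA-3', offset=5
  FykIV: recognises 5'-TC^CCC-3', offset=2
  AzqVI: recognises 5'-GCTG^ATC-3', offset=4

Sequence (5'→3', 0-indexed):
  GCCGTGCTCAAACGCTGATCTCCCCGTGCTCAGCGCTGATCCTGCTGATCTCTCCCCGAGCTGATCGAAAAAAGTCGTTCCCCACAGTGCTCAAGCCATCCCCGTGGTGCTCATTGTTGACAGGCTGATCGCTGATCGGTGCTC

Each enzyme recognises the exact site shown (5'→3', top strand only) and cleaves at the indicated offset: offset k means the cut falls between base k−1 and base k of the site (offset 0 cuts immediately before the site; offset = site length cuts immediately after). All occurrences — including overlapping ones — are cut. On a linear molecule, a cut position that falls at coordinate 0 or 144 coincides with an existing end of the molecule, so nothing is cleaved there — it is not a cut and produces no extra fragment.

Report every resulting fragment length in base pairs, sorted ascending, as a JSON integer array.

[5,7,7,8,8,8,9,9,9,9,10,11,11,16,17]

Scan for sites:
  SqiV (GTGCTCA, off=5): starts [3, 25, 86, 106] → cuts [8, 30, 91, 111]
  FykIV (TCCCC, off=2): starts [20, 52, 78, 98] → cuts [22, 54, 80, 100]
  AzqVI (GCTGATC, off=4): starts [13, 34, 43, 59, 123, 130] → cuts [17, 38, 47, 63, 127, 134]

Pooled cuts: [8, 17, 22, 30, 38, 47, 54, 63, 80, 91, 100, 111, 127, 134]

Fragments:
  [0,8): 8 bp
  [8,17): 9 bp
  [17,22): 5 bp
  [22,30): 8 bp
  [30,38): 8 bp
  [38,47): 9 bp
  [47,54): 7 bp
  [54,63): 9 bp
  [63,80): 17 bp
  [80,91): 11 bp
  [91,100): 9 bp
  [100,111): 11 bp
  [111,127): 16 bp
  [127,134): 7 bp
  [134,144): 10 bp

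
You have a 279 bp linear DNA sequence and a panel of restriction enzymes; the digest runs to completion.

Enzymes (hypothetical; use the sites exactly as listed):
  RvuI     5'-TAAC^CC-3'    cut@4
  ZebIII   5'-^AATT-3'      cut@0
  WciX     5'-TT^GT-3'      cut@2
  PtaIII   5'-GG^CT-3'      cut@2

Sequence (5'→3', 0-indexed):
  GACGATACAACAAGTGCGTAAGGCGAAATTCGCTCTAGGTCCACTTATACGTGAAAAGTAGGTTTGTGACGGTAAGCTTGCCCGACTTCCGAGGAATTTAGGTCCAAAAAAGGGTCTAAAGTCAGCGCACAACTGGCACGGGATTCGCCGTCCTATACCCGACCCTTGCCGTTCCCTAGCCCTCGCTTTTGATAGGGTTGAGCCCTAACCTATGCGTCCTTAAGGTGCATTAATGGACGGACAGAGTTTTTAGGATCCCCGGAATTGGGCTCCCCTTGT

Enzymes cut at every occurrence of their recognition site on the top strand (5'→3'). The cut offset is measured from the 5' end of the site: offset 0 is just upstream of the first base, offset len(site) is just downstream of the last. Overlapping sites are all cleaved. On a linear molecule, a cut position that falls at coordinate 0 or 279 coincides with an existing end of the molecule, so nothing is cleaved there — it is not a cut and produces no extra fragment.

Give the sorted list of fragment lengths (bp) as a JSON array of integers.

[2,7,8,26,29,39,168]

Per-enzyme occurrences:
  RvuI (TAACCC, off=4): no sites
  ZebIII AATT/0: at [26, 94, 262] ⇒ [26, 94, 262]
  WciX TTGT/2: at [63, 275] ⇒ [65, 277]
  PtaIII GGCT/2: at [267] ⇒ [269]

Pooled cuts: [26, 65, 94, 262, 269, 277]

Fragment lengths:
  [0,26): 26 bp
  [26,65): 39 bp
  [65,94): 29 bp
  [94,262): 168 bp
  [262,269): 7 bp
  [269,277): 8 bp
  [277,279): 2 bp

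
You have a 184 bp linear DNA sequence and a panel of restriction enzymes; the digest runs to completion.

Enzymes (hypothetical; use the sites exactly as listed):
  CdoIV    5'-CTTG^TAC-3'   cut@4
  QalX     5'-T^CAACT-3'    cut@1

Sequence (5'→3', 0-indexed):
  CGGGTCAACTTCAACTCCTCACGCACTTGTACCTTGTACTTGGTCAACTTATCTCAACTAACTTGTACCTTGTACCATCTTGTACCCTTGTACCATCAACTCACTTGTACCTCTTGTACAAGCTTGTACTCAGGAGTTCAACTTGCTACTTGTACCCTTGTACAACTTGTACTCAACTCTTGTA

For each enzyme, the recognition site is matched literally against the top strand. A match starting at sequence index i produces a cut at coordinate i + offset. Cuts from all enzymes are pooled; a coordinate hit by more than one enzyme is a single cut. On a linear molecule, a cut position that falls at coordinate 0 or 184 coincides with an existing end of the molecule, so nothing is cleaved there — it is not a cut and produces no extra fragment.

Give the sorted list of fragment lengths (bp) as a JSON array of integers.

[4,5,6,6,7,7,8,8,8,9,9,10,10,10,11,11,11,12,14,18]

Scan for sites:
  CdoIV (CTTGTAC, off=4): starts [25, 32, 61, 68, 78, 86, 103, 112, 122, 148, 156, 165] → cuts [29, 36, 65, 72, 82, 90, 107, 116, 126, 152, 160, 169]
  QalX (TCAACT, off=1): starts [4, 10, 43, 53, 95, 137, 172] → cuts [5, 11, 44, 54, 96, 138, 173]

Pooled cuts: [5, 11, 29, 36, 44, 54, 65, 72, 82, 90, 96, 107, 116, 126, 138, 152, 160, 169, 173]

Fragments:
  [0,5): 5 bp
  [5,11): 6 bp
  [11,29): 18 bp
  [29,36): 7 bp
  [36,44): 8 bp
  [44,54): 10 bp
  [54,65): 11 bp
  [65,72): 7 bp
  [72,82): 10 bp
  [82,90): 8 bp
  [90,96): 6 bp
  [96,107): 11 bp
  [107,116): 9 bp
  [116,126): 10 bp
  [126,138): 12 bp
  [138,152): 14 bp
  [152,160): 8 bp
  [160,169): 9 bp
  [169,173): 4 bp
  [173,184): 11 bp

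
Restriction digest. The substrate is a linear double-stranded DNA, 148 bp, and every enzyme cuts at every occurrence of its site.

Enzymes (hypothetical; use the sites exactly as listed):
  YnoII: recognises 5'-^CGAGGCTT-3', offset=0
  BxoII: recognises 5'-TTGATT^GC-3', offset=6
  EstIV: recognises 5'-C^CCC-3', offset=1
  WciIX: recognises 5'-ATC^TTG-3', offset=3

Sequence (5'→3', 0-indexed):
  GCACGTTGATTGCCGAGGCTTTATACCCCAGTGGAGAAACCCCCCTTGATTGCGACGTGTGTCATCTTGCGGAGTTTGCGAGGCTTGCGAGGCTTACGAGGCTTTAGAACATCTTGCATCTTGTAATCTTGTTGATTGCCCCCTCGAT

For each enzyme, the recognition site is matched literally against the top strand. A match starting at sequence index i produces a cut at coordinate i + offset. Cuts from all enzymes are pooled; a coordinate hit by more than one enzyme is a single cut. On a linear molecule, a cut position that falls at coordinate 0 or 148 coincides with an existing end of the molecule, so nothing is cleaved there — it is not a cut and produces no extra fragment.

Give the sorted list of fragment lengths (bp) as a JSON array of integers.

Per-enzyme occurrences:
  YnoII CGAGGCTT/0: at [13, 78, 87, 96] ⇒ [13, 78, 87, 96]
  BxoII TTGATTGC/6: at [5, 45, 131] ⇒ [11, 51, 137]
  EstIV CCCC/1: at [25, 39, 40, 41, 138, 139] ⇒ [26, 40, 41, 42, 139, 140]
  WciIX ATCTTG/3: at [63, 110, 117, 125] ⇒ [66, 113, 120, 128]

All cut coordinates (distinct, sorted): [11, 13, 26, 40, 41, 42, 51, 66, 78, 87, 96, 113, 120, 128, 137, 139, 140]

Fragments:
  [0,11): 11 bp
  [11,13): 2 bp
  [13,26): 13 bp
  [26,40): 14 bp
  [40,41): 1 bp
  [41,42): 1 bp
  [42,51): 9 bp
  [51,66): 15 bp
  [66,78): 12 bp
  [78,87): 9 bp
  [87,96): 9 bp
  [96,113): 17 bp
  [113,120): 7 bp
  [120,128): 8 bp
  [128,137): 9 bp
  [137,139): 2 bp
  [139,140): 1 bp
  [140,148): 8 bp

[1,1,1,2,2,7,8,8,9,9,9,9,11,12,13,14,15,17]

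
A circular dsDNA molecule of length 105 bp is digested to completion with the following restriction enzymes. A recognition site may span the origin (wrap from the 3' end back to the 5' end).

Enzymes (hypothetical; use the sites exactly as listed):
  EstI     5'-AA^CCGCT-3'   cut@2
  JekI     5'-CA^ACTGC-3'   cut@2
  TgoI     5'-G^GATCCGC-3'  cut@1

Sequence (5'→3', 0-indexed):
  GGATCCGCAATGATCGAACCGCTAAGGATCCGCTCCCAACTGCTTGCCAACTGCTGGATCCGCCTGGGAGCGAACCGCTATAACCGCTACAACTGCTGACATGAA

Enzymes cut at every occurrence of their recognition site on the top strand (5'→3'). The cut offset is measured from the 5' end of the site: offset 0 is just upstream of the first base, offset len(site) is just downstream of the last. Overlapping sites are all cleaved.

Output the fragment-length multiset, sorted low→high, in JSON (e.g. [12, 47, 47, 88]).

[7,8,8,9,11,12,15,17,18]

Per-enzyme occurrences:
  EstI AACCGCT/2: at [16, 72, 81] ⇒ [18, 74, 83]
  JekI CAACTGC/2: at [36, 47, 89] ⇒ [38, 49, 91]
  TgoI GGATCCGC/1: at [0, 25, 55] ⇒ [1, 26, 56]

All cut coordinates (distinct, sorted): [1, 18, 26, 38, 49, 56, 74, 83, 91]

Fragment lengths:
  1→18: 17 bp
  18→26: 8 bp
  26→38: 12 bp
  38→49: 11 bp
  49→56: 7 bp
  56→74: 18 bp
  74→83: 9 bp
  83→91: 8 bp
  91→1 (wrap): 105-91+1 = 15 bp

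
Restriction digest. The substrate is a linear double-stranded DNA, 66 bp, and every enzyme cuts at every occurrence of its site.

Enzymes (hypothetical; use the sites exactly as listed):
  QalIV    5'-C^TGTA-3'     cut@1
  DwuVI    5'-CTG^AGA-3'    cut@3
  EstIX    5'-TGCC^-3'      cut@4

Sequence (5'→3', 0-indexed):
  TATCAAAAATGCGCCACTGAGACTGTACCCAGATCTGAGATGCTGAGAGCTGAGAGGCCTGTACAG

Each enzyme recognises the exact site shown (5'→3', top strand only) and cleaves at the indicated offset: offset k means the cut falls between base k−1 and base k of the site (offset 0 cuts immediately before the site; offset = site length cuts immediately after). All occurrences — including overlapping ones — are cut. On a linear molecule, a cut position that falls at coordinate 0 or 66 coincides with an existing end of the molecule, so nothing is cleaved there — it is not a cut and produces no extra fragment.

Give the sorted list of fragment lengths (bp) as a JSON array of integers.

Per-enzyme occurrences:
  QalIV CTGTA/1: at [22, 58] ⇒ [23, 59]
  DwuVI CTGAGA/3: at [16, 34, 42, 49] ⇒ [19, 37, 45, 52]
  EstIX (TGCC, off=4): no sites

All cut coordinates (distinct, sorted): [19, 23, 37, 45, 52, 59]

Fragment lengths:
  [0,19): 19 bp
  [19,23): 4 bp
  [23,37): 14 bp
  [37,45): 8 bp
  [45,52): 7 bp
  [52,59): 7 bp
  [59,66): 7 bp

[4,7,7,7,8,14,19]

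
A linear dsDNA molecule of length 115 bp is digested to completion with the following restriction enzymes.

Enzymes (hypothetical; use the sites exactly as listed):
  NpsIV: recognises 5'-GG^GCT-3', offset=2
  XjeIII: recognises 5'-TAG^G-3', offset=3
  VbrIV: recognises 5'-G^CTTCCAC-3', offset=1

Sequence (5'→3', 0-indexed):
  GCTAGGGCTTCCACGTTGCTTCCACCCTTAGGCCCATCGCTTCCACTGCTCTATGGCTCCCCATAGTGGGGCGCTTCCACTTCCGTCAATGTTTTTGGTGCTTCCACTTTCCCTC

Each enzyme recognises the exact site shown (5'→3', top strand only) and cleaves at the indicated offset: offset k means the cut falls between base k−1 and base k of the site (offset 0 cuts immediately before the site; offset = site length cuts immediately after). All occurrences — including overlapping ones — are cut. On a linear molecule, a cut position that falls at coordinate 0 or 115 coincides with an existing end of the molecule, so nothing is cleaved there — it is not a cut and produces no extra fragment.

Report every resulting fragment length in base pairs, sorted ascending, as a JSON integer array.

Scan for sites:
  NpsIV (GGGCT, off=2): starts [4] → cuts [6]
  XjeIII (TAGG, off=3): starts [2, 28] → cuts [5, 31]
  VbrIV (GCTTCCAC, off=1): starts [6, 17, 38, 72, 99] → cuts [7, 18, 39, 73, 100]

Pooled cuts: [5, 6, 7, 18, 31, 39, 73, 100]

Fragments:
  [0,5): 5 bp
  [5,6): 1 bp
  [6,7): 1 bp
  [7,18): 11 bp
  [18,31): 13 bp
  [31,39): 8 bp
  [39,73): 34 bp
  [73,100): 27 bp
  [100,115): 15 bp

[1,1,5,8,11,13,15,27,34]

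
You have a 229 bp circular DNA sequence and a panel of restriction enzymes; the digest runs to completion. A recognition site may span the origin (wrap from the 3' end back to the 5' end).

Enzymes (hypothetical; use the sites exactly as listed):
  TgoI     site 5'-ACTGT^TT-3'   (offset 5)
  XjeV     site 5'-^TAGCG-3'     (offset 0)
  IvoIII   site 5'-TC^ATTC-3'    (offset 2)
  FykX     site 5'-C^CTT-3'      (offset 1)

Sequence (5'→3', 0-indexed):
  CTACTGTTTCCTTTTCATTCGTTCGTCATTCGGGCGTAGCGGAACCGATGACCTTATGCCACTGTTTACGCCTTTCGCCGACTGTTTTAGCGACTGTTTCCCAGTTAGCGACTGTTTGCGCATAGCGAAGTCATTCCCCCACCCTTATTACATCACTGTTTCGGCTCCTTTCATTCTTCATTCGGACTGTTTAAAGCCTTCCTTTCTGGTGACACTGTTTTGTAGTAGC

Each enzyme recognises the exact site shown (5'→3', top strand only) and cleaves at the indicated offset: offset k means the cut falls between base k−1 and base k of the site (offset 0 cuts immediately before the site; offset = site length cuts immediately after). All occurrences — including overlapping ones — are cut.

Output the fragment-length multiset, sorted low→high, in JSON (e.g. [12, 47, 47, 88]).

[2,3,4,5,6,6,7,7,7,8,8,9,10,10,10,11,11,11,13,14,16,16,17,18]

Scan for sites:
  TgoI ACTGTTT/5: at [2, 60, 80, 92, 110, 154, 185, 213] ⇒ [7, 65, 85, 97, 115, 159, 190, 218]
  XjeV TAGCG/0: at [36, 87, 105, 122] ⇒ [36, 87, 105, 122]
  IvoIII TCATTC/2: at [14, 25, 130, 170, 177] ⇒ [16, 27, 132, 172, 179]
  FykX CCTT/1: at [9, 51, 70, 142, 166, 196, 200] ⇒ [10, 52, 71, 143, 167, 197, 201]

Pooled cuts: [7, 10, 16, 27, 36, 52, 65, 71, 85, 87, 97, 105, 115, 122, 132, 143, 159, 167, 172, 179, 190, 197, 201, 218]

Fragment lengths:
  7→10: 3 bp
  10→16: 6 bp
  16→27: 11 bp
  27→36: 9 bp
  36→52: 16 bp
  52→65: 13 bp
  65→71: 6 bp
  71→85: 14 bp
  85→87: 2 bp
  87→97: 10 bp
  97→105: 8 bp
  105→115: 10 bp
  115→122: 7 bp
  122→132: 10 bp
  132→143: 11 bp
  143→159: 16 bp
  159→167: 8 bp
  167→172: 5 bp
  172→179: 7 bp
  179→190: 11 bp
  190→197: 7 bp
  197→201: 4 bp
  201→218: 17 bp
  218→7 (wrap): 229-218+7 = 18 bp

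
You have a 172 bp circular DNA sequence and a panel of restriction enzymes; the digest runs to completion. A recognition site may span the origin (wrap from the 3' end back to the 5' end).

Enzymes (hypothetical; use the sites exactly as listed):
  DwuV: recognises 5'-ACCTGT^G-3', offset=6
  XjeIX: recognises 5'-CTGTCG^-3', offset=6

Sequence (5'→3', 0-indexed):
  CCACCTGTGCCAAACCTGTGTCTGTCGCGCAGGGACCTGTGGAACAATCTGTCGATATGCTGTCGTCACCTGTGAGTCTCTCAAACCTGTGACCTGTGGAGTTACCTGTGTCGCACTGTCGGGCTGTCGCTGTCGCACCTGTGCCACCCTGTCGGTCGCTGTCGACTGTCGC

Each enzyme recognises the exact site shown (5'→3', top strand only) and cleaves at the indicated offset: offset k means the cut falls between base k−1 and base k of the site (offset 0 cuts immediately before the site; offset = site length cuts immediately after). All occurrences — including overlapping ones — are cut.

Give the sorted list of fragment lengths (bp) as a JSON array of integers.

Site scan:
  DwuV (ACCTGTG, off=6): starts [2, 13, 34, 67, 84, 91, 103, 136] → cuts [8, 19, 40, 73, 90, 97, 109, 142]
  XjeIX (CTGTCG, off=6): starts [21, 48, 59, 115, 123, 129, 148, 158, 165] → cuts [27, 54, 65, 121, 129, 135, 154, 164, 171]

All cut coordinates (distinct, sorted): [8, 19, 27, 40, 54, 65, 73, 90, 97, 109, 121, 129, 135, 142, 154, 164, 171]

Fragments:
  8→19: 11 bp
  19→27: 8 bp
  27→40: 13 bp
  40→54: 14 bp
  54→65: 11 bp
  65→73: 8 bp
  73→90: 17 bp
  90→97: 7 bp
  97→109: 12 bp
  109→121: 12 bp
  121→129: 8 bp
  129→135: 6 bp
  135→142: 7 bp
  142→154: 12 bp
  154→164: 10 bp
  164→171: 7 bp
  171→8 (wrap): 172-171+8 = 9 bp

[6,7,7,7,8,8,8,9,10,11,11,12,12,12,13,14,17]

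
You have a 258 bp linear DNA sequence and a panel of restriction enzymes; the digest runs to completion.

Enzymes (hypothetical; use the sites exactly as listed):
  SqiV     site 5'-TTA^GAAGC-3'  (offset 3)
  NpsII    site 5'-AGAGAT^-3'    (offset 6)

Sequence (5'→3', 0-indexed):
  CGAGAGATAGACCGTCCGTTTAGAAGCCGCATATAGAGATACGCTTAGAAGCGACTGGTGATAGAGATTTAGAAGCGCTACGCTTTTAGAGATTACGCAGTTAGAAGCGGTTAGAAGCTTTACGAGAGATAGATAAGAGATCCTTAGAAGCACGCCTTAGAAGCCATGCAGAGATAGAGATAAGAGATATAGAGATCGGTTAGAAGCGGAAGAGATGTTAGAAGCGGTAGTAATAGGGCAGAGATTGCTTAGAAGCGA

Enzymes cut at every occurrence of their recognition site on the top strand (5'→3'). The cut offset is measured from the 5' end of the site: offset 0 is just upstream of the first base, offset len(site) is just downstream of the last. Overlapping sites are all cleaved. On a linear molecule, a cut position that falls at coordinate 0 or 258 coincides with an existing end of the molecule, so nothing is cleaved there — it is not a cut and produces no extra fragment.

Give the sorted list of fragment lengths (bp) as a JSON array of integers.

[3,4,5,6,6,6,7,7,7,8,8,10,10,11,13,14,14,16,17,18,21,22,25]

Scan for sites:
  SqiV (TTAGAAGC, off=3): starts [19, 44, 68, 100, 110, 143, 156, 199, 217, 248] → cuts [22, 47, 71, 103, 113, 146, 159, 202, 220, 251]
  NpsII (AGAGAT, off=6): starts [2, 34, 62, 87, 124, 135, 169, 175, 182, 190, 210, 239] → cuts [8, 40, 68, 93, 130, 141, 175, 181, 188, 196, 216, 245]

All cut coordinates (distinct, sorted): [8, 22, 40, 47, 68, 71, 93, 103, 113, 130, 141, 146, 159, 175, 181, 188, 196, 202, 216, 220, 245, 251]

Fragments:
  [0,8): 8 bp
  [8,22): 14 bp
  [22,40): 18 bp
  [40,47): 7 bp
  [47,68): 21 bp
  [68,71): 3 bp
  [71,93): 22 bp
  [93,103): 10 bp
  [103,113): 10 bp
  [113,130): 17 bp
  [130,141): 11 bp
  [141,146): 5 bp
  [146,159): 13 bp
  [159,175): 16 bp
  [175,181): 6 bp
  [181,188): 7 bp
  [188,196): 8 bp
  [196,202): 6 bp
  [202,216): 14 bp
  [216,220): 4 bp
  [220,245): 25 bp
  [245,251): 6 bp
  [251,258): 7 bp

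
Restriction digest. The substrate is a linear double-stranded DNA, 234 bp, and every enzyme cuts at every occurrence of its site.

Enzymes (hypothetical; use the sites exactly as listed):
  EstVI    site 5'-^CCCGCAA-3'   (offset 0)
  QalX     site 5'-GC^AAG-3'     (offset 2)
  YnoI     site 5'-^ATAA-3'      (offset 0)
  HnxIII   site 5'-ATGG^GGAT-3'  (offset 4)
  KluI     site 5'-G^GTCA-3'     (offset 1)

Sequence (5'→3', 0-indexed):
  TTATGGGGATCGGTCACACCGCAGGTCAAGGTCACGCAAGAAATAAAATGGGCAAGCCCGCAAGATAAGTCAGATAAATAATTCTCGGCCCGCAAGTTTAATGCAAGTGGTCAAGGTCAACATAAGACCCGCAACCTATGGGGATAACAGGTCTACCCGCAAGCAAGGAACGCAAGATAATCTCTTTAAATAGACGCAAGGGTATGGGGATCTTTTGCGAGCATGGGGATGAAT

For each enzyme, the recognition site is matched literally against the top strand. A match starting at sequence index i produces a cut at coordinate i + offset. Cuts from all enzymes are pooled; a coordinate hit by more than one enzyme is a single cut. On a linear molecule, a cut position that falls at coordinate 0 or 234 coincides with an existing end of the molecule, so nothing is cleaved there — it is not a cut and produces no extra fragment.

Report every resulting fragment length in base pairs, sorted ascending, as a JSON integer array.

[2,3,3,3,4,4,5,5,5,5,5,6,6,6,6,6,6,7,8,9,9,10,11,11,11,12,12,14,19,21]

Per-enzyme occurrences:
  EstVI CCCGCAA/0: at [56, 88, 127, 155] ⇒ [56, 88, 127, 155]
  QalX GCAAG/2: at [35, 51, 59, 91, 102, 158, 162, 171, 195] ⇒ [37, 53, 61, 93, 104, 160, 164, 173, 197]
  YnoI ATAA/0: at [42, 64, 73, 77, 121, 143, 176] ⇒ [42, 64, 73, 77, 121, 143, 176]
  HnxIII ATGGGGAT/4: at [2, 137, 203, 222] ⇒ [6, 141, 207, 226]
  KluI GGTCA/1: at [11, 23, 29, 108, 114] ⇒ [12, 24, 30, 109, 115]

All cut coordinates (distinct, sorted): [6, 12, 24, 30, 37, 42, 53, 56, 61, 64, 73, 77, 88, 93, 104, 109, 115, 121, 127, 141, 143, 155, 160, 164, 173, 176, 197, 207, 226]

Fragments:
  [0,6): 6 bp
  [6,12): 6 bp
  [12,24): 12 bp
  [24,30): 6 bp
  [30,37): 7 bp
  [37,42): 5 bp
  [42,53): 11 bp
  [53,56): 3 bp
  [56,61): 5 bp
  [61,64): 3 bp
  [64,73): 9 bp
  [73,77): 4 bp
  [77,88): 11 bp
  [88,93): 5 bp
  [93,104): 11 bp
  [104,109): 5 bp
  [109,115): 6 bp
  [115,121): 6 bp
  [121,127): 6 bp
  [127,141): 14 bp
  [141,143): 2 bp
  [143,155): 12 bp
  [155,160): 5 bp
  [160,164): 4 bp
  [164,173): 9 bp
  [173,176): 3 bp
  [176,197): 21 bp
  [197,207): 10 bp
  [207,226): 19 bp
  [226,234): 8 bp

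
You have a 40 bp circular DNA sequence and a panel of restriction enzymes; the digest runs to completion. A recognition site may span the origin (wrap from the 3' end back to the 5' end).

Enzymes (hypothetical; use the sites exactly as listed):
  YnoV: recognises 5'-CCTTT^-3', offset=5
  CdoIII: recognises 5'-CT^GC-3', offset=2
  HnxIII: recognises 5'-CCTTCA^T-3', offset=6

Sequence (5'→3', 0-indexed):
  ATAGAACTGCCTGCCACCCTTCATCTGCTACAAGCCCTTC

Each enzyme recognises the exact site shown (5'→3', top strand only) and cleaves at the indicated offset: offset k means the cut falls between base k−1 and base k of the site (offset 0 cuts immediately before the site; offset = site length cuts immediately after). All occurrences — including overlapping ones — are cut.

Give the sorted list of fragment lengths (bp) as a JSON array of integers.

[3,4,7,11,15]

Site scan:
  YnoV (CCTTT, off=5): no sites
  CdoIII (CTGC, off=2): starts [6, 10, 24] → cuts [8, 12, 26]
  HnxIII (CCTTCAT, off=6): starts [17, 35] → cuts [1, 23]

All cut coordinates (distinct, sorted): [1, 8, 12, 23, 26]

Fragments:
  1→8: 7 bp
  8→12: 4 bp
  12→23: 11 bp
  23→26: 3 bp
  26→1 (wrap): 40-26+1 = 15 bp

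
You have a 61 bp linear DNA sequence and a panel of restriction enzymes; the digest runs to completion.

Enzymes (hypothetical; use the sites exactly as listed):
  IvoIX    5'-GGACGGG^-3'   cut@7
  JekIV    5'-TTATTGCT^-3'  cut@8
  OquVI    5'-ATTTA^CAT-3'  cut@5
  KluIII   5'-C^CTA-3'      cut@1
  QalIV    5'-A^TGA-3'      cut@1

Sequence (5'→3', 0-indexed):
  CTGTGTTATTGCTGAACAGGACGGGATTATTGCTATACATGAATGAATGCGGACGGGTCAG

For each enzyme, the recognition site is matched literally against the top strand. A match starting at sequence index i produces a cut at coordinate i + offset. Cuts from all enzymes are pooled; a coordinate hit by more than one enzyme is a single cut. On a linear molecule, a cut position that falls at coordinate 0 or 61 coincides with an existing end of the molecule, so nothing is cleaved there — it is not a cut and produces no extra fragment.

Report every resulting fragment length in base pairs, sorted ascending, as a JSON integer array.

[4,4,5,9,12,13,14]

Per-enzyme occurrences:
  IvoIX (GGACGGG, off=7): starts [18, 50] → cuts [25, 57]
  JekIV (TTATTGCT, off=8): starts [5, 26] → cuts [13, 34]
  OquVI (ATTTACAT, off=5): no sites
  KluIII (CCTA, off=1): no sites
  QalIV (ATGA, off=1): starts [38, 42] → cuts [39, 43]

Pooled cuts: [13, 25, 34, 39, 43, 57]

Fragment lengths:
  [0,13): 13 bp
  [13,25): 12 bp
  [25,34): 9 bp
  [34,39): 5 bp
  [39,43): 4 bp
  [43,57): 14 bp
  [57,61): 4 bp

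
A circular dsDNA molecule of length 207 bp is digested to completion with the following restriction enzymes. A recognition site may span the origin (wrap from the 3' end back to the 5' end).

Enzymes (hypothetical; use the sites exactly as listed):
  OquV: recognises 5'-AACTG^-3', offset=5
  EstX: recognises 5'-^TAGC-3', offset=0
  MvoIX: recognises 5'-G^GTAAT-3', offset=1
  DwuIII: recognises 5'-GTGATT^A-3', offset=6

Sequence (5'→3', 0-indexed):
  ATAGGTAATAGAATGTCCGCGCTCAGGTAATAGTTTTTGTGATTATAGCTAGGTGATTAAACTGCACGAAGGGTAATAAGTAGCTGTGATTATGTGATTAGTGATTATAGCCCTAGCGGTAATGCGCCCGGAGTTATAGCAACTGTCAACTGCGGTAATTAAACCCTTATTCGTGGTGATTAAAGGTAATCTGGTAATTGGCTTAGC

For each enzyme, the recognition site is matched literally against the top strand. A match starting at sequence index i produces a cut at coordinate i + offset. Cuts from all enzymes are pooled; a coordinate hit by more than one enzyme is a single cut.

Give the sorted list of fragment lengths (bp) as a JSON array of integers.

[1,1,2,4,5,6,6,7,7,8,8,8,8,8,9,10,11,13,18,18,22,27]

Site scan:
  OquV (AACTG, off=5): starts [59, 140, 147] → cuts [64, 145, 152]
  EstX (TAGC, off=0): starts [45, 80, 107, 113, 136, 203] → cuts [45, 80, 107, 113, 136, 203]
  MvoIX (GGTAAT, off=1): starts [3, 25, 71, 117, 153, 184, 192] → cuts [4, 26, 72, 118, 154, 185, 193]
  DwuIII (GTGATTA, off=6): starts [38, 52, 85, 93, 100, 175] → cuts [44, 58, 91, 99, 106, 181]

Pooled cuts: [4, 26, 44, 45, 58, 64, 72, 80, 91, 99, 106, 107, 113, 118, 136, 145, 152, 154, 181, 185, 193, 203]

Fragment lengths:
  4→26: 22 bp
  26→44: 18 bp
  44→45: 1 bp
  45→58: 13 bp
  58→64: 6 bp
  64→72: 8 bp
  72→80: 8 bp
  80→91: 11 bp
  91→99: 8 bp
  99→106: 7 bp
  106→107: 1 bp
  107→113: 6 bp
  113→118: 5 bp
  118→136: 18 bp
  136→145: 9 bp
  145→152: 7 bp
  152→154: 2 bp
  154→181: 27 bp
  181→185: 4 bp
  185→193: 8 bp
  193→203: 10 bp
  203→4 (wrap): 207-203+4 = 8 bp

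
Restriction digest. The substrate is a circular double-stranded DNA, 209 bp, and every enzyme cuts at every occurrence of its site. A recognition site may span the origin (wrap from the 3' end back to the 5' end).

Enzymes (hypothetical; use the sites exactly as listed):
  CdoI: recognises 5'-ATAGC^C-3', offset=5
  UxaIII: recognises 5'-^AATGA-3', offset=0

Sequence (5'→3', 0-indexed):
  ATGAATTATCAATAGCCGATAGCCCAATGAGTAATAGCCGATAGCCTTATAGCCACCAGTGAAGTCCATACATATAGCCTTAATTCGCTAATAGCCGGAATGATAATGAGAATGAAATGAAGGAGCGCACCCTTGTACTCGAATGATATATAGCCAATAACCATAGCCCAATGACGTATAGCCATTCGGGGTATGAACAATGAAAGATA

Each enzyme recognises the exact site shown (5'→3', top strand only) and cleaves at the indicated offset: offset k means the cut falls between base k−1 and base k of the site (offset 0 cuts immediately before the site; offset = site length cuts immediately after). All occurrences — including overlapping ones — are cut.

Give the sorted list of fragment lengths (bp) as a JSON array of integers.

[2,2,3,5,6,6,7,7,8,10,13,13,13,13,16,17,17,25,26]

Site scan:
  CdoI ATAGCC/5: at [11, 18, 33, 40, 48, 73, 90, 149, 162, 177] ⇒ [16, 23, 38, 45, 53, 78, 95, 154, 167, 182]
  UxaIII AATGA/0: at [25, 98, 104, 110, 115, 141, 169, 198, 208] ⇒ [25, 98, 104, 110, 115, 141, 169, 198, 208]

All cut coordinates (distinct, sorted): [16, 23, 25, 38, 45, 53, 78, 95, 98, 104, 110, 115, 141, 154, 167, 169, 182, 198, 208]

Fragment lengths:
  16→23: 7 bp
  23→25: 2 bp
  25→38: 13 bp
  38→45: 7 bp
  45→53: 8 bp
  53→78: 25 bp
  78→95: 17 bp
  95→98: 3 bp
  98→104: 6 bp
  104→110: 6 bp
  110→115: 5 bp
  115→141: 26 bp
  141→154: 13 bp
  154→167: 13 bp
  167→169: 2 bp
  169→182: 13 bp
  182→198: 16 bp
  198→208: 10 bp
  208→16 (wrap): 209-208+16 = 17 bp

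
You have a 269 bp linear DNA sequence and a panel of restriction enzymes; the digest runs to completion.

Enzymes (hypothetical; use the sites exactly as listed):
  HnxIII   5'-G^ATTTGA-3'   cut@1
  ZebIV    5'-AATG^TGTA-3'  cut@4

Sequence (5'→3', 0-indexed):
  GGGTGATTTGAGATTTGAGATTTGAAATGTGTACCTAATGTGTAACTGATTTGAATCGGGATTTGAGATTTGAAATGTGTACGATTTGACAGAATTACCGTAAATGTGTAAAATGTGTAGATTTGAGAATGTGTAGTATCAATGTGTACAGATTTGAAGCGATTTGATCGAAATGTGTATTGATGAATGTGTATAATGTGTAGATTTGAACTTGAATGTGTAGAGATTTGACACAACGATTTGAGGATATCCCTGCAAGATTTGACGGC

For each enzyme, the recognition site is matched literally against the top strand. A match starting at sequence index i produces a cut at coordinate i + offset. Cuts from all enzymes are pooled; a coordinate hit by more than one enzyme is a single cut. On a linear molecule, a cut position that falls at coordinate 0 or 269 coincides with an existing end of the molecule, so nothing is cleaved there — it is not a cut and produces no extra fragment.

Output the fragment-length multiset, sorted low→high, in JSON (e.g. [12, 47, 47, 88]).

[5,5,5,6,7,7,7,7,7,8,9,9,10,10,10,10,11,11,12,13,13,14,14,15,21,23]

Scan for sites:
  HnxIII GATTTGA/1: at [4, 11, 18, 47, 59, 66, 82, 119, 150, 160, 202, 224, 237, 258] ⇒ [5, 12, 19, 48, 60, 67, 83, 120, 151, 161, 203, 225, 238, 259]
  ZebIV AATGTGTA/4: at [25, 36, 73, 102, 111, 127, 140, 171, 185, 194, 214] ⇒ [29, 40, 77, 106, 115, 131, 144, 175, 189, 198, 218]

Pooled cuts: [5, 12, 19, 29, 40, 48, 60, 67, 77, 83, 106, 115, 120, 131, 144, 151, 161, 175, 189, 198, 203, 218, 225, 238, 259]

Fragments:
  [0,5): 5 bp
  [5,12): 7 bp
  [12,19): 7 bp
  [19,29): 10 bp
  [29,40): 11 bp
  [40,48): 8 bp
  [48,60): 12 bp
  [60,67): 7 bp
  [67,77): 10 bp
  [77,83): 6 bp
  [83,106): 23 bp
  [106,115): 9 bp
  [115,120): 5 bp
  [120,131): 11 bp
  [131,144): 13 bp
  [144,151): 7 bp
  [151,161): 10 bp
  [161,175): 14 bp
  [175,189): 14 bp
  [189,198): 9 bp
  [198,203): 5 bp
  [203,218): 15 bp
  [218,225): 7 bp
  [225,238): 13 bp
  [238,259): 21 bp
  [259,269): 10 bp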